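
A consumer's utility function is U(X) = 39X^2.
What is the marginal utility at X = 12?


MU = dU/dX = 39*2*X^(2-1)
MU = 78*X^1
At X = 12:
MU = 78 * 12^1
MU = 78 * 12 = 936

936


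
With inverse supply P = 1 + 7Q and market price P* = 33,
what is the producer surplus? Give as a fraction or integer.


Minimum supply price (at Q=0): P_min = 1
Quantity supplied at P* = 33:
Q* = (33 - 1)/7 = 32/7
PS = (1/2) * Q* * (P* - P_min)
PS = (1/2) * 32/7 * (33 - 1)
PS = (1/2) * 32/7 * 32 = 512/7

512/7


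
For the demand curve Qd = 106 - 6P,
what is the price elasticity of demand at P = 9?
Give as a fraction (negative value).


dQ/dP = -6
At P = 9: Q = 106 - 6*9 = 52
E = (dQ/dP)(P/Q) = (-6)(9/52) = -27/26

-27/26


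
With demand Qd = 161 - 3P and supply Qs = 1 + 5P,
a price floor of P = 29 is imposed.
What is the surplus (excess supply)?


At P = 29:
Qd = 161 - 3*29 = 74
Qs = 1 + 5*29 = 146
Surplus = Qs - Qd = 146 - 74 = 72

72


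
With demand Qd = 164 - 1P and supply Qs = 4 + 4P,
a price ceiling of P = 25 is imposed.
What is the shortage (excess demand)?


At P = 25:
Qd = 164 - 1*25 = 139
Qs = 4 + 4*25 = 104
Shortage = Qd - Qs = 139 - 104 = 35

35


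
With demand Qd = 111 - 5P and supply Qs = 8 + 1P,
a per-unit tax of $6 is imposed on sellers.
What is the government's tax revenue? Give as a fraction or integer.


With tax on sellers, new supply: Qs' = 8 + 1(P - 6)
= 2 + 1P
New equilibrium quantity:
Q_new = 121/6
Tax revenue = tax * Q_new = 6 * 121/6 = 121

121


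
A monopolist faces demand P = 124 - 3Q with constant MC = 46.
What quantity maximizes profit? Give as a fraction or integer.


TR = P*Q = (124 - 3Q)Q = 124Q - 3Q^2
MR = dTR/dQ = 124 - 6Q
Set MR = MC:
124 - 6Q = 46
78 = 6Q
Q* = 78/6 = 13

13


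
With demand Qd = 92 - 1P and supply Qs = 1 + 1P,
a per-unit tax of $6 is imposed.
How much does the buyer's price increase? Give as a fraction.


With a per-unit tax, the buyer's price increase depends on relative slopes.
Supply slope: d = 1, Demand slope: b = 1
Buyer's price increase = d * tax / (b + d)
= 1 * 6 / (1 + 1)
= 6 / 2 = 3

3


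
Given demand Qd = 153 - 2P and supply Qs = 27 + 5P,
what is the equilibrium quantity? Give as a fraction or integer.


First find equilibrium price:
153 - 2P = 27 + 5P
P* = 126/7 = 18
Then substitute into demand:
Q* = 153 - 2 * 18 = 117

117


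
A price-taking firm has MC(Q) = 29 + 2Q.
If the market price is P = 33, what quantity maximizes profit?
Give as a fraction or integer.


In perfect competition, profit is maximized where P = MC.
33 = 29 + 2Q
4 = 2Q
Q* = 4/2 = 2

2


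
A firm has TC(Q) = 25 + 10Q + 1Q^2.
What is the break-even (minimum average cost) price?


AC(Q) = 25/Q + 10 + 1Q
To minimize: dAC/dQ = -25/Q^2 + 1 = 0
Q^2 = 25/1 = 25
Q* = 5
Min AC = 25/5 + 10 + 1*5
Min AC = 5 + 10 + 5 = 20

20


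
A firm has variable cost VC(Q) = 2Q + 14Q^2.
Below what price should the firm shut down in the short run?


AVC(Q) = VC(Q)/Q = 2 + 14Q
AVC is increasing in Q, so minimum AVC is at Q -> 0+.
Min AVC = 2
The firm should shut down if P < 2.

2


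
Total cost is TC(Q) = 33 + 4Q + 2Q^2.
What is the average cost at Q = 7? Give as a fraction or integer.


TC(7) = 33 + 4*7 + 2*7^2
TC(7) = 33 + 28 + 98 = 159
AC = TC/Q = 159/7 = 159/7

159/7


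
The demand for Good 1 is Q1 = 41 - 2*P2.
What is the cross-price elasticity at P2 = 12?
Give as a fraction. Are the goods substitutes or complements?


dQ1/dP2 = -2
At P2 = 12: Q1 = 41 - 2*12 = 17
Exy = (dQ1/dP2)(P2/Q1) = -2 * 12 / 17 = -24/17
Since Exy < 0, the goods are complements.

-24/17 (complements)


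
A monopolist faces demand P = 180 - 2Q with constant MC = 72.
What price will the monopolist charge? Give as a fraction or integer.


MR = 180 - 4Q
Set MR = MC: 180 - 4Q = 72
Q* = 27
Substitute into demand:
P* = 180 - 2*27 = 126

126


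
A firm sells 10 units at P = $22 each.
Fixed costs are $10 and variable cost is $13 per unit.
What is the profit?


Total Revenue = P * Q = 22 * 10 = $220
Total Cost = FC + VC*Q = 10 + 13*10 = $140
Profit = TR - TC = 220 - 140 = $80

$80


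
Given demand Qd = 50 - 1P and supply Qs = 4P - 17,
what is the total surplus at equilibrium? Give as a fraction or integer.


Find equilibrium: 50 - 1P = 4P - 17
50 + 17 = 5P
P* = 67/5 = 67/5
Q* = 4*67/5 - 17 = 183/5
Inverse demand: P = 50 - Q/1, so P_max = 50
Inverse supply: P = 17/4 + Q/4, so P_min = 17/4
CS = (1/2) * 183/5 * (50 - 67/5) = 33489/50
PS = (1/2) * 183/5 * (67/5 - 17/4) = 33489/200
TS = CS + PS = 33489/50 + 33489/200 = 33489/40

33489/40


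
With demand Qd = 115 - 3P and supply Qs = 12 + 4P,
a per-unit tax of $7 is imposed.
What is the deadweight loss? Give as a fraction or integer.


Pre-tax equilibrium quantity: Q* = 496/7
Post-tax equilibrium quantity: Q_tax = 412/7
Reduction in quantity: Q* - Q_tax = 12
DWL = (1/2) * tax * (Q* - Q_tax)
DWL = (1/2) * 7 * 12 = 42

42


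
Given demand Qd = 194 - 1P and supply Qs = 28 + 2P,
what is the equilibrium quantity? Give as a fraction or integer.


First find equilibrium price:
194 - 1P = 28 + 2P
P* = 166/3 = 166/3
Then substitute into demand:
Q* = 194 - 1 * 166/3 = 416/3

416/3


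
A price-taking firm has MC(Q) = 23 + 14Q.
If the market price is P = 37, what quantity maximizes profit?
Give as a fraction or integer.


In perfect competition, profit is maximized where P = MC.
37 = 23 + 14Q
14 = 14Q
Q* = 14/14 = 1

1


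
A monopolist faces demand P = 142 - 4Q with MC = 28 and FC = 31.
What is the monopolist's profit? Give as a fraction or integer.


MR = MC: 142 - 8Q = 28
Q* = 57/4
P* = 142 - 4*57/4 = 85
Profit = (P* - MC)*Q* - FC
= (85 - 28)*57/4 - 31
= 57*57/4 - 31
= 3249/4 - 31 = 3125/4

3125/4


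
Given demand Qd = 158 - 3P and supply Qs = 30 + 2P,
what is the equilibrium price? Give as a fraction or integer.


At equilibrium, Qd = Qs.
158 - 3P = 30 + 2P
158 - 30 = 3P + 2P
128 = 5P
P* = 128/5 = 128/5

128/5


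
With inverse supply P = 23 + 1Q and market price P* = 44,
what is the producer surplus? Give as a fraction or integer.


Minimum supply price (at Q=0): P_min = 23
Quantity supplied at P* = 44:
Q* = (44 - 23)/1 = 21
PS = (1/2) * Q* * (P* - P_min)
PS = (1/2) * 21 * (44 - 23)
PS = (1/2) * 21 * 21 = 441/2

441/2


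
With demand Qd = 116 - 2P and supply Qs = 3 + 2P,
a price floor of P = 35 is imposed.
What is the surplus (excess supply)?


At P = 35:
Qd = 116 - 2*35 = 46
Qs = 3 + 2*35 = 73
Surplus = Qs - Qd = 73 - 46 = 27

27


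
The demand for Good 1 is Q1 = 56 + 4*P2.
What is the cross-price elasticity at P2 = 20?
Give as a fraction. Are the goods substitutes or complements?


dQ1/dP2 = 4
At P2 = 20: Q1 = 56 + 4*20 = 136
Exy = (dQ1/dP2)(P2/Q1) = 4 * 20 / 136 = 10/17
Since Exy > 0, the goods are substitutes.

10/17 (substitutes)


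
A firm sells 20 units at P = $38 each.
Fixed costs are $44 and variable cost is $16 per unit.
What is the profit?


Total Revenue = P * Q = 38 * 20 = $760
Total Cost = FC + VC*Q = 44 + 16*20 = $364
Profit = TR - TC = 760 - 364 = $396

$396


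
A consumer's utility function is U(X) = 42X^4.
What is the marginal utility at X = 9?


MU = dU/dX = 42*4*X^(4-1)
MU = 168*X^3
At X = 9:
MU = 168 * 9^3
MU = 168 * 729 = 122472

122472


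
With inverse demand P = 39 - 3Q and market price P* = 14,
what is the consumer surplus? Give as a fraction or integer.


Maximum willingness to pay (at Q=0): P_max = 39
Quantity demanded at P* = 14:
Q* = (39 - 14)/3 = 25/3
CS = (1/2) * Q* * (P_max - P*)
CS = (1/2) * 25/3 * (39 - 14)
CS = (1/2) * 25/3 * 25 = 625/6

625/6


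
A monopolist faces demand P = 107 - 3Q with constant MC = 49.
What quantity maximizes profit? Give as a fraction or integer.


TR = P*Q = (107 - 3Q)Q = 107Q - 3Q^2
MR = dTR/dQ = 107 - 6Q
Set MR = MC:
107 - 6Q = 49
58 = 6Q
Q* = 58/6 = 29/3

29/3


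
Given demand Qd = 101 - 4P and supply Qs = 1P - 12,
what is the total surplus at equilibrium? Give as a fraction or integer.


Find equilibrium: 101 - 4P = 1P - 12
101 + 12 = 5P
P* = 113/5 = 113/5
Q* = 1*113/5 - 12 = 53/5
Inverse demand: P = 101/4 - Q/4, so P_max = 101/4
Inverse supply: P = 12 + Q/1, so P_min = 12
CS = (1/2) * 53/5 * (101/4 - 113/5) = 2809/200
PS = (1/2) * 53/5 * (113/5 - 12) = 2809/50
TS = CS + PS = 2809/200 + 2809/50 = 2809/40

2809/40


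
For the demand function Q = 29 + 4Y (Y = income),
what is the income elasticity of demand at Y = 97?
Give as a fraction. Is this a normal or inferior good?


dQ/dY = 4
At Y = 97: Q = 29 + 4*97 = 417
Ey = (dQ/dY)(Y/Q) = 4 * 97 / 417 = 388/417
Since Ey > 0, this is a normal good.

388/417 (normal good)


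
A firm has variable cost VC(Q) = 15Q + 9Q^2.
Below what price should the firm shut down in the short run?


AVC(Q) = VC(Q)/Q = 15 + 9Q
AVC is increasing in Q, so minimum AVC is at Q -> 0+.
Min AVC = 15
The firm should shut down if P < 15.

15


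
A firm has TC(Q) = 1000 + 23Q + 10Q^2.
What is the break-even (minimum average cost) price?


AC(Q) = 1000/Q + 23 + 10Q
To minimize: dAC/dQ = -1000/Q^2 + 10 = 0
Q^2 = 1000/10 = 100
Q* = 10
Min AC = 1000/10 + 23 + 10*10
Min AC = 100 + 23 + 100 = 223

223


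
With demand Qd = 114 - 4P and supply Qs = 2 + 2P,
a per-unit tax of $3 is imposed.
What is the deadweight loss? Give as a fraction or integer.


Pre-tax equilibrium quantity: Q* = 118/3
Post-tax equilibrium quantity: Q_tax = 106/3
Reduction in quantity: Q* - Q_tax = 4
DWL = (1/2) * tax * (Q* - Q_tax)
DWL = (1/2) * 3 * 4 = 6

6


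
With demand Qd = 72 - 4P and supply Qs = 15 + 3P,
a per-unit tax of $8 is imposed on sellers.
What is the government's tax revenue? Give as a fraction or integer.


With tax on sellers, new supply: Qs' = 15 + 3(P - 8)
= 3P - 9
New equilibrium quantity:
Q_new = 180/7
Tax revenue = tax * Q_new = 8 * 180/7 = 1440/7

1440/7


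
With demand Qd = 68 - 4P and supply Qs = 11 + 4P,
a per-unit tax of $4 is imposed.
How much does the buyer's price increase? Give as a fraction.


With a per-unit tax, the buyer's price increase depends on relative slopes.
Supply slope: d = 4, Demand slope: b = 4
Buyer's price increase = d * tax / (b + d)
= 4 * 4 / (4 + 4)
= 16 / 8 = 2

2


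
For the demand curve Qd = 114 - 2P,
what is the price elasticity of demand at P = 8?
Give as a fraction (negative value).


dQ/dP = -2
At P = 8: Q = 114 - 2*8 = 98
E = (dQ/dP)(P/Q) = (-2)(8/98) = -8/49

-8/49


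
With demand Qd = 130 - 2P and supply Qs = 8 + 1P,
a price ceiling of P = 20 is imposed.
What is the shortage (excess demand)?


At P = 20:
Qd = 130 - 2*20 = 90
Qs = 8 + 1*20 = 28
Shortage = Qd - Qs = 90 - 28 = 62

62


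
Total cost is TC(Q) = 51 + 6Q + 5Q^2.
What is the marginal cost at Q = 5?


MC = dTC/dQ = 6 + 2*5*Q
At Q = 5:
MC = 6 + 10*5
MC = 6 + 50 = 56

56


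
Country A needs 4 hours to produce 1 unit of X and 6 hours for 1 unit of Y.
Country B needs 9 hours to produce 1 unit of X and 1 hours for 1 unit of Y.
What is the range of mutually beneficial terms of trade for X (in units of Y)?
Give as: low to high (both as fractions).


Opportunity cost of X for Country A = hours_X / hours_Y = 4/6 = 2/3 units of Y
Opportunity cost of X for Country B = hours_X / hours_Y = 9/1 = 9 units of Y
Terms of trade must be between the two opportunity costs.
Range: 2/3 to 9

2/3 to 9


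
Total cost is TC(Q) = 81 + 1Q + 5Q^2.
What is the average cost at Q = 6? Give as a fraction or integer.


TC(6) = 81 + 1*6 + 5*6^2
TC(6) = 81 + 6 + 180 = 267
AC = TC/Q = 267/6 = 89/2

89/2


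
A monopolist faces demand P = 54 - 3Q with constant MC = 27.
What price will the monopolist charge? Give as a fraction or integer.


MR = 54 - 6Q
Set MR = MC: 54 - 6Q = 27
Q* = 9/2
Substitute into demand:
P* = 54 - 3*9/2 = 81/2

81/2


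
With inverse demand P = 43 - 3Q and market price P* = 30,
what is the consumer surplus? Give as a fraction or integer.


Maximum willingness to pay (at Q=0): P_max = 43
Quantity demanded at P* = 30:
Q* = (43 - 30)/3 = 13/3
CS = (1/2) * Q* * (P_max - P*)
CS = (1/2) * 13/3 * (43 - 30)
CS = (1/2) * 13/3 * 13 = 169/6

169/6


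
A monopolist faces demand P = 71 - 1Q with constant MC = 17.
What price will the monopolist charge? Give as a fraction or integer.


MR = 71 - 2Q
Set MR = MC: 71 - 2Q = 17
Q* = 27
Substitute into demand:
P* = 71 - 1*27 = 44

44


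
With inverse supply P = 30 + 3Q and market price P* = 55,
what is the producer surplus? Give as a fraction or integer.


Minimum supply price (at Q=0): P_min = 30
Quantity supplied at P* = 55:
Q* = (55 - 30)/3 = 25/3
PS = (1/2) * Q* * (P* - P_min)
PS = (1/2) * 25/3 * (55 - 30)
PS = (1/2) * 25/3 * 25 = 625/6

625/6


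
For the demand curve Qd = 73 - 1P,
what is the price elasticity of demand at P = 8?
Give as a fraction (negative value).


dQ/dP = -1
At P = 8: Q = 73 - 1*8 = 65
E = (dQ/dP)(P/Q) = (-1)(8/65) = -8/65

-8/65


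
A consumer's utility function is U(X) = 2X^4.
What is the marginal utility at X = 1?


MU = dU/dX = 2*4*X^(4-1)
MU = 8*X^3
At X = 1:
MU = 8 * 1^3
MU = 8 * 1 = 8

8


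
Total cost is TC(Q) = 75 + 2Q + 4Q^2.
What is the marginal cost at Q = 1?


MC = dTC/dQ = 2 + 2*4*Q
At Q = 1:
MC = 2 + 8*1
MC = 2 + 8 = 10

10


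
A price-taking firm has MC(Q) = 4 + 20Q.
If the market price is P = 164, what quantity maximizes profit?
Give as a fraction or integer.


In perfect competition, profit is maximized where P = MC.
164 = 4 + 20Q
160 = 20Q
Q* = 160/20 = 8

8


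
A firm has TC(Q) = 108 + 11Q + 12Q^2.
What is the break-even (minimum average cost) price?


AC(Q) = 108/Q + 11 + 12Q
To minimize: dAC/dQ = -108/Q^2 + 12 = 0
Q^2 = 108/12 = 9
Q* = 3
Min AC = 108/3 + 11 + 12*3
Min AC = 36 + 11 + 36 = 83

83


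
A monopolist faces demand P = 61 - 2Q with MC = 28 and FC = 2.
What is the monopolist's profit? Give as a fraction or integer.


MR = MC: 61 - 4Q = 28
Q* = 33/4
P* = 61 - 2*33/4 = 89/2
Profit = (P* - MC)*Q* - FC
= (89/2 - 28)*33/4 - 2
= 33/2*33/4 - 2
= 1089/8 - 2 = 1073/8

1073/8


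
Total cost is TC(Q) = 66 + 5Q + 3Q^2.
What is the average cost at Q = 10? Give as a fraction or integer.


TC(10) = 66 + 5*10 + 3*10^2
TC(10) = 66 + 50 + 300 = 416
AC = TC/Q = 416/10 = 208/5

208/5


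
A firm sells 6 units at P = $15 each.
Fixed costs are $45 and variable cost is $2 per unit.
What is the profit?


Total Revenue = P * Q = 15 * 6 = $90
Total Cost = FC + VC*Q = 45 + 2*6 = $57
Profit = TR - TC = 90 - 57 = $33

$33


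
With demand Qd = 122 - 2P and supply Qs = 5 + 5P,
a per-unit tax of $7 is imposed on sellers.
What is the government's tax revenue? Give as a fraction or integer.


With tax on sellers, new supply: Qs' = 5 + 5(P - 7)
= 5P - 30
New equilibrium quantity:
Q_new = 550/7
Tax revenue = tax * Q_new = 7 * 550/7 = 550

550


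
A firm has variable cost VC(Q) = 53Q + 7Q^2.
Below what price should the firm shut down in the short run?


AVC(Q) = VC(Q)/Q = 53 + 7Q
AVC is increasing in Q, so minimum AVC is at Q -> 0+.
Min AVC = 53
The firm should shut down if P < 53.

53


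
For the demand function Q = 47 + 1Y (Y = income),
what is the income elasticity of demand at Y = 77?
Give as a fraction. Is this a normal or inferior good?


dQ/dY = 1
At Y = 77: Q = 47 + 1*77 = 124
Ey = (dQ/dY)(Y/Q) = 1 * 77 / 124 = 77/124
Since Ey > 0, this is a normal good.

77/124 (normal good)


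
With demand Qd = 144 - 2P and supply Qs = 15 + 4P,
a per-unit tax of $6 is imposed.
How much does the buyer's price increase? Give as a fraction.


With a per-unit tax, the buyer's price increase depends on relative slopes.
Supply slope: d = 4, Demand slope: b = 2
Buyer's price increase = d * tax / (b + d)
= 4 * 6 / (2 + 4)
= 24 / 6 = 4

4


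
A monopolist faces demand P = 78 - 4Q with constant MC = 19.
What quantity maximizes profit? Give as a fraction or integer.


TR = P*Q = (78 - 4Q)Q = 78Q - 4Q^2
MR = dTR/dQ = 78 - 8Q
Set MR = MC:
78 - 8Q = 19
59 = 8Q
Q* = 59/8 = 59/8

59/8


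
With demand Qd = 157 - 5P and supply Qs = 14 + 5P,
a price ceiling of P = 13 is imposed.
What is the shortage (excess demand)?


At P = 13:
Qd = 157 - 5*13 = 92
Qs = 14 + 5*13 = 79
Shortage = Qd - Qs = 92 - 79 = 13

13


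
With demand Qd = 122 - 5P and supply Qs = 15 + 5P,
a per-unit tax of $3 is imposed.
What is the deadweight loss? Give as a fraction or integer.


Pre-tax equilibrium quantity: Q* = 137/2
Post-tax equilibrium quantity: Q_tax = 61
Reduction in quantity: Q* - Q_tax = 15/2
DWL = (1/2) * tax * (Q* - Q_tax)
DWL = (1/2) * 3 * 15/2 = 45/4

45/4


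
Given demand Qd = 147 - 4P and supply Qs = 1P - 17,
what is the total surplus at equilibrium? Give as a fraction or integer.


Find equilibrium: 147 - 4P = 1P - 17
147 + 17 = 5P
P* = 164/5 = 164/5
Q* = 1*164/5 - 17 = 79/5
Inverse demand: P = 147/4 - Q/4, so P_max = 147/4
Inverse supply: P = 17 + Q/1, so P_min = 17
CS = (1/2) * 79/5 * (147/4 - 164/5) = 6241/200
PS = (1/2) * 79/5 * (164/5 - 17) = 6241/50
TS = CS + PS = 6241/200 + 6241/50 = 6241/40

6241/40


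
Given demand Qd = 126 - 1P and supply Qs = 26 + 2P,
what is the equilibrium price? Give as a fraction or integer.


At equilibrium, Qd = Qs.
126 - 1P = 26 + 2P
126 - 26 = 1P + 2P
100 = 3P
P* = 100/3 = 100/3

100/3


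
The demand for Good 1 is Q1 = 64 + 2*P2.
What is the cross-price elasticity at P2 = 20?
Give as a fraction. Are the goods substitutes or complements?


dQ1/dP2 = 2
At P2 = 20: Q1 = 64 + 2*20 = 104
Exy = (dQ1/dP2)(P2/Q1) = 2 * 20 / 104 = 5/13
Since Exy > 0, the goods are substitutes.

5/13 (substitutes)


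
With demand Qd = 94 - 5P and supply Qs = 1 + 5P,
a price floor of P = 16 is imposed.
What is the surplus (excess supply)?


At P = 16:
Qd = 94 - 5*16 = 14
Qs = 1 + 5*16 = 81
Surplus = Qs - Qd = 81 - 14 = 67

67


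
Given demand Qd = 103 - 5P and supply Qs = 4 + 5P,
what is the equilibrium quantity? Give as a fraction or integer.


First find equilibrium price:
103 - 5P = 4 + 5P
P* = 99/10 = 99/10
Then substitute into demand:
Q* = 103 - 5 * 99/10 = 107/2

107/2


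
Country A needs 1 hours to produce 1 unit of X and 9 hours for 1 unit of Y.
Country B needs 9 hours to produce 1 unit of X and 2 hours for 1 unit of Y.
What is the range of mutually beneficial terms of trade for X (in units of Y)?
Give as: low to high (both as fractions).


Opportunity cost of X for Country A = hours_X / hours_Y = 1/9 = 1/9 units of Y
Opportunity cost of X for Country B = hours_X / hours_Y = 9/2 = 9/2 units of Y
Terms of trade must be between the two opportunity costs.
Range: 1/9 to 9/2

1/9 to 9/2


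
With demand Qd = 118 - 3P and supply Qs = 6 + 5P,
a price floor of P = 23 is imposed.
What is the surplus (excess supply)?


At P = 23:
Qd = 118 - 3*23 = 49
Qs = 6 + 5*23 = 121
Surplus = Qs - Qd = 121 - 49 = 72

72


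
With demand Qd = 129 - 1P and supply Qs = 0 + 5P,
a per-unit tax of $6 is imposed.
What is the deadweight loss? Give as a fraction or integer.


Pre-tax equilibrium quantity: Q* = 215/2
Post-tax equilibrium quantity: Q_tax = 205/2
Reduction in quantity: Q* - Q_tax = 5
DWL = (1/2) * tax * (Q* - Q_tax)
DWL = (1/2) * 6 * 5 = 15

15


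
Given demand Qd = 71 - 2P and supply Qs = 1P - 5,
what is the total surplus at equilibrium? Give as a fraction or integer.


Find equilibrium: 71 - 2P = 1P - 5
71 + 5 = 3P
P* = 76/3 = 76/3
Q* = 1*76/3 - 5 = 61/3
Inverse demand: P = 71/2 - Q/2, so P_max = 71/2
Inverse supply: P = 5 + Q/1, so P_min = 5
CS = (1/2) * 61/3 * (71/2 - 76/3) = 3721/36
PS = (1/2) * 61/3 * (76/3 - 5) = 3721/18
TS = CS + PS = 3721/36 + 3721/18 = 3721/12

3721/12


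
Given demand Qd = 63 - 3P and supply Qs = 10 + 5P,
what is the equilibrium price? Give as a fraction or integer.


At equilibrium, Qd = Qs.
63 - 3P = 10 + 5P
63 - 10 = 3P + 5P
53 = 8P
P* = 53/8 = 53/8

53/8


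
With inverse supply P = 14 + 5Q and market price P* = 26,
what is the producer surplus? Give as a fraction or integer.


Minimum supply price (at Q=0): P_min = 14
Quantity supplied at P* = 26:
Q* = (26 - 14)/5 = 12/5
PS = (1/2) * Q* * (P* - P_min)
PS = (1/2) * 12/5 * (26 - 14)
PS = (1/2) * 12/5 * 12 = 72/5

72/5


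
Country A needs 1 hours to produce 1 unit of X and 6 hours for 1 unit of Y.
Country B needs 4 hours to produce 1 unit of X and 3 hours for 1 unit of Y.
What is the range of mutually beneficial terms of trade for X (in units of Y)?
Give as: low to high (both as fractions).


Opportunity cost of X for Country A = hours_X / hours_Y = 1/6 = 1/6 units of Y
Opportunity cost of X for Country B = hours_X / hours_Y = 4/3 = 4/3 units of Y
Terms of trade must be between the two opportunity costs.
Range: 1/6 to 4/3

1/6 to 4/3


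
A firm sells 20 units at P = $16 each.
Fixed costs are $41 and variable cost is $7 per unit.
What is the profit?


Total Revenue = P * Q = 16 * 20 = $320
Total Cost = FC + VC*Q = 41 + 7*20 = $181
Profit = TR - TC = 320 - 181 = $139

$139


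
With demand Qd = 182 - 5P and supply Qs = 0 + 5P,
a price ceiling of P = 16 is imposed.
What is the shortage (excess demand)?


At P = 16:
Qd = 182 - 5*16 = 102
Qs = 0 + 5*16 = 80
Shortage = Qd - Qs = 102 - 80 = 22

22


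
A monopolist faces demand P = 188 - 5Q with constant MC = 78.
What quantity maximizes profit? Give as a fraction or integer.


TR = P*Q = (188 - 5Q)Q = 188Q - 5Q^2
MR = dTR/dQ = 188 - 10Q
Set MR = MC:
188 - 10Q = 78
110 = 10Q
Q* = 110/10 = 11

11


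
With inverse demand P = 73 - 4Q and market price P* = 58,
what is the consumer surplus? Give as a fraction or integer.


Maximum willingness to pay (at Q=0): P_max = 73
Quantity demanded at P* = 58:
Q* = (73 - 58)/4 = 15/4
CS = (1/2) * Q* * (P_max - P*)
CS = (1/2) * 15/4 * (73 - 58)
CS = (1/2) * 15/4 * 15 = 225/8

225/8


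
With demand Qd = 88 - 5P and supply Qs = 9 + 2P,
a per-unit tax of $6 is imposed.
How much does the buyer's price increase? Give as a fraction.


With a per-unit tax, the buyer's price increase depends on relative slopes.
Supply slope: d = 2, Demand slope: b = 5
Buyer's price increase = d * tax / (b + d)
= 2 * 6 / (5 + 2)
= 12 / 7 = 12/7

12/7


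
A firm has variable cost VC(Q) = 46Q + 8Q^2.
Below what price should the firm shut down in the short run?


AVC(Q) = VC(Q)/Q = 46 + 8Q
AVC is increasing in Q, so minimum AVC is at Q -> 0+.
Min AVC = 46
The firm should shut down if P < 46.

46


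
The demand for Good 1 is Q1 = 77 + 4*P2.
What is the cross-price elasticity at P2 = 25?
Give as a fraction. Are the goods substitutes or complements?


dQ1/dP2 = 4
At P2 = 25: Q1 = 77 + 4*25 = 177
Exy = (dQ1/dP2)(P2/Q1) = 4 * 25 / 177 = 100/177
Since Exy > 0, the goods are substitutes.

100/177 (substitutes)


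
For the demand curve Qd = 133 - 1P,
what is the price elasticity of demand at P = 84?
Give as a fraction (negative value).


dQ/dP = -1
At P = 84: Q = 133 - 1*84 = 49
E = (dQ/dP)(P/Q) = (-1)(84/49) = -12/7

-12/7


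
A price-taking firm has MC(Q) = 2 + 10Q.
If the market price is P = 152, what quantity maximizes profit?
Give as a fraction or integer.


In perfect competition, profit is maximized where P = MC.
152 = 2 + 10Q
150 = 10Q
Q* = 150/10 = 15

15


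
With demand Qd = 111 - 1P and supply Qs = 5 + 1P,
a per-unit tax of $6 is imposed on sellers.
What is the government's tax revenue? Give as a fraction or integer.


With tax on sellers, new supply: Qs' = 5 + 1(P - 6)
= 1P - 1
New equilibrium quantity:
Q_new = 55
Tax revenue = tax * Q_new = 6 * 55 = 330

330


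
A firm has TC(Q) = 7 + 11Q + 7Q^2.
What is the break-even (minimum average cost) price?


AC(Q) = 7/Q + 11 + 7Q
To minimize: dAC/dQ = -7/Q^2 + 7 = 0
Q^2 = 7/7 = 1
Q* = 1
Min AC = 7/1 + 11 + 7*1
Min AC = 7 + 11 + 7 = 25

25


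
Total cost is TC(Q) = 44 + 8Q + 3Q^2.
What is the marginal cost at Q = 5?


MC = dTC/dQ = 8 + 2*3*Q
At Q = 5:
MC = 8 + 6*5
MC = 8 + 30 = 38

38


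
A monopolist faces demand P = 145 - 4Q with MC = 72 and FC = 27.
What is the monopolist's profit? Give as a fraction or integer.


MR = MC: 145 - 8Q = 72
Q* = 73/8
P* = 145 - 4*73/8 = 217/2
Profit = (P* - MC)*Q* - FC
= (217/2 - 72)*73/8 - 27
= 73/2*73/8 - 27
= 5329/16 - 27 = 4897/16

4897/16


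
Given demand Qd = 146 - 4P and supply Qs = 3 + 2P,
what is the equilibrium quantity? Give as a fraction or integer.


First find equilibrium price:
146 - 4P = 3 + 2P
P* = 143/6 = 143/6
Then substitute into demand:
Q* = 146 - 4 * 143/6 = 152/3

152/3


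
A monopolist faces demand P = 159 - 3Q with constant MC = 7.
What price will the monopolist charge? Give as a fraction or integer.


MR = 159 - 6Q
Set MR = MC: 159 - 6Q = 7
Q* = 76/3
Substitute into demand:
P* = 159 - 3*76/3 = 83

83


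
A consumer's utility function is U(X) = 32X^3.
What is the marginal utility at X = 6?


MU = dU/dX = 32*3*X^(3-1)
MU = 96*X^2
At X = 6:
MU = 96 * 6^2
MU = 96 * 36 = 3456

3456


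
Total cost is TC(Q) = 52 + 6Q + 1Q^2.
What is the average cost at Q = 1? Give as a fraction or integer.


TC(1) = 52 + 6*1 + 1*1^2
TC(1) = 52 + 6 + 1 = 59
AC = TC/Q = 59/1 = 59

59


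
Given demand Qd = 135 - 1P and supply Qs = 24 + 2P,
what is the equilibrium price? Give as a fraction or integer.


At equilibrium, Qd = Qs.
135 - 1P = 24 + 2P
135 - 24 = 1P + 2P
111 = 3P
P* = 111/3 = 37

37


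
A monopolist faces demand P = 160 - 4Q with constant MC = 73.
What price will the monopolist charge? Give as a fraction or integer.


MR = 160 - 8Q
Set MR = MC: 160 - 8Q = 73
Q* = 87/8
Substitute into demand:
P* = 160 - 4*87/8 = 233/2

233/2


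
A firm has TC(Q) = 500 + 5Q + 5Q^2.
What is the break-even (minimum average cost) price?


AC(Q) = 500/Q + 5 + 5Q
To minimize: dAC/dQ = -500/Q^2 + 5 = 0
Q^2 = 500/5 = 100
Q* = 10
Min AC = 500/10 + 5 + 5*10
Min AC = 50 + 5 + 50 = 105

105


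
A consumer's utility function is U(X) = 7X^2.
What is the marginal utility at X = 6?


MU = dU/dX = 7*2*X^(2-1)
MU = 14*X^1
At X = 6:
MU = 14 * 6^1
MU = 14 * 6 = 84

84


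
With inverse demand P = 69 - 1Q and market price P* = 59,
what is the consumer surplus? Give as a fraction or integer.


Maximum willingness to pay (at Q=0): P_max = 69
Quantity demanded at P* = 59:
Q* = (69 - 59)/1 = 10
CS = (1/2) * Q* * (P_max - P*)
CS = (1/2) * 10 * (69 - 59)
CS = (1/2) * 10 * 10 = 50

50


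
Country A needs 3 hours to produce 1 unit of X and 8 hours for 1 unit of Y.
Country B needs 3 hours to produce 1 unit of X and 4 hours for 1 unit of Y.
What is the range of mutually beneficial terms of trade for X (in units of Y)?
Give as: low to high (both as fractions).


Opportunity cost of X for Country A = hours_X / hours_Y = 3/8 = 3/8 units of Y
Opportunity cost of X for Country B = hours_X / hours_Y = 3/4 = 3/4 units of Y
Terms of trade must be between the two opportunity costs.
Range: 3/8 to 3/4

3/8 to 3/4


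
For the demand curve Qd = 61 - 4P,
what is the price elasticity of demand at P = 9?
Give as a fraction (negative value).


dQ/dP = -4
At P = 9: Q = 61 - 4*9 = 25
E = (dQ/dP)(P/Q) = (-4)(9/25) = -36/25

-36/25


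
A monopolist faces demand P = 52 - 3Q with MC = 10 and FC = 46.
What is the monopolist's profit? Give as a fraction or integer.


MR = MC: 52 - 6Q = 10
Q* = 7
P* = 52 - 3*7 = 31
Profit = (P* - MC)*Q* - FC
= (31 - 10)*7 - 46
= 21*7 - 46
= 147 - 46 = 101

101


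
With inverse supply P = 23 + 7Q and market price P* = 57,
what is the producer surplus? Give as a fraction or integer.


Minimum supply price (at Q=0): P_min = 23
Quantity supplied at P* = 57:
Q* = (57 - 23)/7 = 34/7
PS = (1/2) * Q* * (P* - P_min)
PS = (1/2) * 34/7 * (57 - 23)
PS = (1/2) * 34/7 * 34 = 578/7

578/7


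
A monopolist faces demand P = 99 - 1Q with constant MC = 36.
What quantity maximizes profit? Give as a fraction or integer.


TR = P*Q = (99 - 1Q)Q = 99Q - 1Q^2
MR = dTR/dQ = 99 - 2Q
Set MR = MC:
99 - 2Q = 36
63 = 2Q
Q* = 63/2 = 63/2

63/2


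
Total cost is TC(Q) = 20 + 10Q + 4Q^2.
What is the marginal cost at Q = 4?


MC = dTC/dQ = 10 + 2*4*Q
At Q = 4:
MC = 10 + 8*4
MC = 10 + 32 = 42

42


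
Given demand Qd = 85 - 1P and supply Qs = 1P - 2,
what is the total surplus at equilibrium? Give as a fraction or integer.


Find equilibrium: 85 - 1P = 1P - 2
85 + 2 = 2P
P* = 87/2 = 87/2
Q* = 1*87/2 - 2 = 83/2
Inverse demand: P = 85 - Q/1, so P_max = 85
Inverse supply: P = 2 + Q/1, so P_min = 2
CS = (1/2) * 83/2 * (85 - 87/2) = 6889/8
PS = (1/2) * 83/2 * (87/2 - 2) = 6889/8
TS = CS + PS = 6889/8 + 6889/8 = 6889/4

6889/4


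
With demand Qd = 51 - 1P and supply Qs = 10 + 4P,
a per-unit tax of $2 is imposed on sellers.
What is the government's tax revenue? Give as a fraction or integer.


With tax on sellers, new supply: Qs' = 10 + 4(P - 2)
= 2 + 4P
New equilibrium quantity:
Q_new = 206/5
Tax revenue = tax * Q_new = 2 * 206/5 = 412/5

412/5


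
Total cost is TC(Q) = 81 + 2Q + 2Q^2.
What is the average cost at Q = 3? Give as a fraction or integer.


TC(3) = 81 + 2*3 + 2*3^2
TC(3) = 81 + 6 + 18 = 105
AC = TC/Q = 105/3 = 35

35


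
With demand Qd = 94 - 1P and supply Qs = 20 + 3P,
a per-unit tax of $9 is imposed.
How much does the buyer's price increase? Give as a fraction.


With a per-unit tax, the buyer's price increase depends on relative slopes.
Supply slope: d = 3, Demand slope: b = 1
Buyer's price increase = d * tax / (b + d)
= 3 * 9 / (1 + 3)
= 27 / 4 = 27/4

27/4


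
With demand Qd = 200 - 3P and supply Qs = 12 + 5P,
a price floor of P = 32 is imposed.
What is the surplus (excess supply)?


At P = 32:
Qd = 200 - 3*32 = 104
Qs = 12 + 5*32 = 172
Surplus = Qs - Qd = 172 - 104 = 68

68


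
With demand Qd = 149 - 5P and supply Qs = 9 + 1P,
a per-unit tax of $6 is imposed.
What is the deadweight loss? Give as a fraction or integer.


Pre-tax equilibrium quantity: Q* = 97/3
Post-tax equilibrium quantity: Q_tax = 82/3
Reduction in quantity: Q* - Q_tax = 5
DWL = (1/2) * tax * (Q* - Q_tax)
DWL = (1/2) * 6 * 5 = 15

15


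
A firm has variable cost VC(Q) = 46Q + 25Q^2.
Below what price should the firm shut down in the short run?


AVC(Q) = VC(Q)/Q = 46 + 25Q
AVC is increasing in Q, so minimum AVC is at Q -> 0+.
Min AVC = 46
The firm should shut down if P < 46.

46


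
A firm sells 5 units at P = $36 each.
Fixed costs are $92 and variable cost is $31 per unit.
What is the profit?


Total Revenue = P * Q = 36 * 5 = $180
Total Cost = FC + VC*Q = 92 + 31*5 = $247
Profit = TR - TC = 180 - 247 = $-67

$-67


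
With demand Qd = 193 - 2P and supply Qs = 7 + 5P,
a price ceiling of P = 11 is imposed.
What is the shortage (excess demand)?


At P = 11:
Qd = 193 - 2*11 = 171
Qs = 7 + 5*11 = 62
Shortage = Qd - Qs = 171 - 62 = 109

109


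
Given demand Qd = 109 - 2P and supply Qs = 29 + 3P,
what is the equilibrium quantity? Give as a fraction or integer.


First find equilibrium price:
109 - 2P = 29 + 3P
P* = 80/5 = 16
Then substitute into demand:
Q* = 109 - 2 * 16 = 77

77


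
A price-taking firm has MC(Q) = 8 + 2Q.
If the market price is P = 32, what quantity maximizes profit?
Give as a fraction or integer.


In perfect competition, profit is maximized where P = MC.
32 = 8 + 2Q
24 = 2Q
Q* = 24/2 = 12

12


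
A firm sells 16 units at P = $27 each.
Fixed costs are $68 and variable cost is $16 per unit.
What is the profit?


Total Revenue = P * Q = 27 * 16 = $432
Total Cost = FC + VC*Q = 68 + 16*16 = $324
Profit = TR - TC = 432 - 324 = $108

$108


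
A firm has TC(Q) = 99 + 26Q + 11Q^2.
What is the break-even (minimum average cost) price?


AC(Q) = 99/Q + 26 + 11Q
To minimize: dAC/dQ = -99/Q^2 + 11 = 0
Q^2 = 99/11 = 9
Q* = 3
Min AC = 99/3 + 26 + 11*3
Min AC = 33 + 26 + 33 = 92

92


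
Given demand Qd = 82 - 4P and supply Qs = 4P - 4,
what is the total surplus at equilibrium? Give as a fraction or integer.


Find equilibrium: 82 - 4P = 4P - 4
82 + 4 = 8P
P* = 86/8 = 43/4
Q* = 4*43/4 - 4 = 39
Inverse demand: P = 41/2 - Q/4, so P_max = 41/2
Inverse supply: P = 1 + Q/4, so P_min = 1
CS = (1/2) * 39 * (41/2 - 43/4) = 1521/8
PS = (1/2) * 39 * (43/4 - 1) = 1521/8
TS = CS + PS = 1521/8 + 1521/8 = 1521/4

1521/4


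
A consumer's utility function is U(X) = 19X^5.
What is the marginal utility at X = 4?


MU = dU/dX = 19*5*X^(5-1)
MU = 95*X^4
At X = 4:
MU = 95 * 4^4
MU = 95 * 256 = 24320

24320


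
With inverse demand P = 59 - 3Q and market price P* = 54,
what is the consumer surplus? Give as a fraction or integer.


Maximum willingness to pay (at Q=0): P_max = 59
Quantity demanded at P* = 54:
Q* = (59 - 54)/3 = 5/3
CS = (1/2) * Q* * (P_max - P*)
CS = (1/2) * 5/3 * (59 - 54)
CS = (1/2) * 5/3 * 5 = 25/6

25/6


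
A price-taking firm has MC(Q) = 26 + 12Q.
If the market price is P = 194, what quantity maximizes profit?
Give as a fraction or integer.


In perfect competition, profit is maximized where P = MC.
194 = 26 + 12Q
168 = 12Q
Q* = 168/12 = 14

14


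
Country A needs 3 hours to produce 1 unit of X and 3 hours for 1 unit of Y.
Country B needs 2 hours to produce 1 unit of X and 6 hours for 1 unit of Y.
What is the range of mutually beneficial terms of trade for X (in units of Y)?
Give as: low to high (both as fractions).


Opportunity cost of X for Country A = hours_X / hours_Y = 3/3 = 1 units of Y
Opportunity cost of X for Country B = hours_X / hours_Y = 2/6 = 1/3 units of Y
Terms of trade must be between the two opportunity costs.
Range: 1/3 to 1

1/3 to 1


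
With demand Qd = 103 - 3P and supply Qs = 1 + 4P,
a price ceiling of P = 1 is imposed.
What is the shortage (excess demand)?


At P = 1:
Qd = 103 - 3*1 = 100
Qs = 1 + 4*1 = 5
Shortage = Qd - Qs = 100 - 5 = 95

95


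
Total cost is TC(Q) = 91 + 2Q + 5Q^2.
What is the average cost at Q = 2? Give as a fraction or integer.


TC(2) = 91 + 2*2 + 5*2^2
TC(2) = 91 + 4 + 20 = 115
AC = TC/Q = 115/2 = 115/2

115/2


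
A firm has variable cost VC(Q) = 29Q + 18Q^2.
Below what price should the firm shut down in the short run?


AVC(Q) = VC(Q)/Q = 29 + 18Q
AVC is increasing in Q, so minimum AVC is at Q -> 0+.
Min AVC = 29
The firm should shut down if P < 29.

29


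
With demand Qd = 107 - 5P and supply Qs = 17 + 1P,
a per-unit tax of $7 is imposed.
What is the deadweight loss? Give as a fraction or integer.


Pre-tax equilibrium quantity: Q* = 32
Post-tax equilibrium quantity: Q_tax = 157/6
Reduction in quantity: Q* - Q_tax = 35/6
DWL = (1/2) * tax * (Q* - Q_tax)
DWL = (1/2) * 7 * 35/6 = 245/12

245/12


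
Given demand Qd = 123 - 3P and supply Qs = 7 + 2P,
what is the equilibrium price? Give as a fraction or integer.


At equilibrium, Qd = Qs.
123 - 3P = 7 + 2P
123 - 7 = 3P + 2P
116 = 5P
P* = 116/5 = 116/5

116/5


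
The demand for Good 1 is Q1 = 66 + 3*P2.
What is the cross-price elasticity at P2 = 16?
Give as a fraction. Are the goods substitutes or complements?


dQ1/dP2 = 3
At P2 = 16: Q1 = 66 + 3*16 = 114
Exy = (dQ1/dP2)(P2/Q1) = 3 * 16 / 114 = 8/19
Since Exy > 0, the goods are substitutes.

8/19 (substitutes)


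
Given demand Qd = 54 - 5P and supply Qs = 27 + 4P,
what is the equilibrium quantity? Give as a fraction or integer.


First find equilibrium price:
54 - 5P = 27 + 4P
P* = 27/9 = 3
Then substitute into demand:
Q* = 54 - 5 * 3 = 39

39


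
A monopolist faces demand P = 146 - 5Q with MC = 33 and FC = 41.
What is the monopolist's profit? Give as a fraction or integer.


MR = MC: 146 - 10Q = 33
Q* = 113/10
P* = 146 - 5*113/10 = 179/2
Profit = (P* - MC)*Q* - FC
= (179/2 - 33)*113/10 - 41
= 113/2*113/10 - 41
= 12769/20 - 41 = 11949/20

11949/20


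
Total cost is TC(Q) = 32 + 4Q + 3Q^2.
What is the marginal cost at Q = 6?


MC = dTC/dQ = 4 + 2*3*Q
At Q = 6:
MC = 4 + 6*6
MC = 4 + 36 = 40

40


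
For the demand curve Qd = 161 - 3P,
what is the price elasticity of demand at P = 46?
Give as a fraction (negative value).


dQ/dP = -3
At P = 46: Q = 161 - 3*46 = 23
E = (dQ/dP)(P/Q) = (-3)(46/23) = -6

-6


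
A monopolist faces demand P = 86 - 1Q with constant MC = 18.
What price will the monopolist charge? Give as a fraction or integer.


MR = 86 - 2Q
Set MR = MC: 86 - 2Q = 18
Q* = 34
Substitute into demand:
P* = 86 - 1*34 = 52

52


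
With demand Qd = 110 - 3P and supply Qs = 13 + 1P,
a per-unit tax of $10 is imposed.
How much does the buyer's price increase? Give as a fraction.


With a per-unit tax, the buyer's price increase depends on relative slopes.
Supply slope: d = 1, Demand slope: b = 3
Buyer's price increase = d * tax / (b + d)
= 1 * 10 / (3 + 1)
= 10 / 4 = 5/2

5/2


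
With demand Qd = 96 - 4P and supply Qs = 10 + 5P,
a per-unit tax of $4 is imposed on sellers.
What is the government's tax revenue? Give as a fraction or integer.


With tax on sellers, new supply: Qs' = 10 + 5(P - 4)
= 5P - 10
New equilibrium quantity:
Q_new = 440/9
Tax revenue = tax * Q_new = 4 * 440/9 = 1760/9

1760/9


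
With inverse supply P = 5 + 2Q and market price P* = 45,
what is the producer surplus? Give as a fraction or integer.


Minimum supply price (at Q=0): P_min = 5
Quantity supplied at P* = 45:
Q* = (45 - 5)/2 = 20
PS = (1/2) * Q* * (P* - P_min)
PS = (1/2) * 20 * (45 - 5)
PS = (1/2) * 20 * 40 = 400

400


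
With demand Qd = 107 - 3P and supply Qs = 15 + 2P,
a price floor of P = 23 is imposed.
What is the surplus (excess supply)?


At P = 23:
Qd = 107 - 3*23 = 38
Qs = 15 + 2*23 = 61
Surplus = Qs - Qd = 61 - 38 = 23

23


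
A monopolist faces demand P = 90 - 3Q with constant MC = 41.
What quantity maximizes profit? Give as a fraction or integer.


TR = P*Q = (90 - 3Q)Q = 90Q - 3Q^2
MR = dTR/dQ = 90 - 6Q
Set MR = MC:
90 - 6Q = 41
49 = 6Q
Q* = 49/6 = 49/6

49/6


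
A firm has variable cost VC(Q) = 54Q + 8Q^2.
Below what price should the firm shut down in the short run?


AVC(Q) = VC(Q)/Q = 54 + 8Q
AVC is increasing in Q, so minimum AVC is at Q -> 0+.
Min AVC = 54
The firm should shut down if P < 54.

54


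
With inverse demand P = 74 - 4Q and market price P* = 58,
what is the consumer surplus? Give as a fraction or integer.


Maximum willingness to pay (at Q=0): P_max = 74
Quantity demanded at P* = 58:
Q* = (74 - 58)/4 = 4
CS = (1/2) * Q* * (P_max - P*)
CS = (1/2) * 4 * (74 - 58)
CS = (1/2) * 4 * 16 = 32

32


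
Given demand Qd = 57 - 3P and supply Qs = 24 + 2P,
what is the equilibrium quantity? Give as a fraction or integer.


First find equilibrium price:
57 - 3P = 24 + 2P
P* = 33/5 = 33/5
Then substitute into demand:
Q* = 57 - 3 * 33/5 = 186/5

186/5


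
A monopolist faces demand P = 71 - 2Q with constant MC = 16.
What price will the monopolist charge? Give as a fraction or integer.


MR = 71 - 4Q
Set MR = MC: 71 - 4Q = 16
Q* = 55/4
Substitute into demand:
P* = 71 - 2*55/4 = 87/2

87/2


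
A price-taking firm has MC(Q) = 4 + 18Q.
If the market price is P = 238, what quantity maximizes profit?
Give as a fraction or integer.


In perfect competition, profit is maximized where P = MC.
238 = 4 + 18Q
234 = 18Q
Q* = 234/18 = 13

13


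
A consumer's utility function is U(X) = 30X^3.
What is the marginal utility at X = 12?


MU = dU/dX = 30*3*X^(3-1)
MU = 90*X^2
At X = 12:
MU = 90 * 12^2
MU = 90 * 144 = 12960

12960


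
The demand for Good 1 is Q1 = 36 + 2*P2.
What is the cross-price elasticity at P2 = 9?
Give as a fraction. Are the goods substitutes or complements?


dQ1/dP2 = 2
At P2 = 9: Q1 = 36 + 2*9 = 54
Exy = (dQ1/dP2)(P2/Q1) = 2 * 9 / 54 = 1/3
Since Exy > 0, the goods are substitutes.

1/3 (substitutes)


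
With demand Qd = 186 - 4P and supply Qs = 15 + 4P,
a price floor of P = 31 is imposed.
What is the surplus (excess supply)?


At P = 31:
Qd = 186 - 4*31 = 62
Qs = 15 + 4*31 = 139
Surplus = Qs - Qd = 139 - 62 = 77

77


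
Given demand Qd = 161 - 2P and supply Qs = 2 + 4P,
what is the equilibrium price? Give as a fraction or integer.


At equilibrium, Qd = Qs.
161 - 2P = 2 + 4P
161 - 2 = 2P + 4P
159 = 6P
P* = 159/6 = 53/2

53/2


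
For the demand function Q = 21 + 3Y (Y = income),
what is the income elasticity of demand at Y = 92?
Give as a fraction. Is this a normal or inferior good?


dQ/dY = 3
At Y = 92: Q = 21 + 3*92 = 297
Ey = (dQ/dY)(Y/Q) = 3 * 92 / 297 = 92/99
Since Ey > 0, this is a normal good.

92/99 (normal good)
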